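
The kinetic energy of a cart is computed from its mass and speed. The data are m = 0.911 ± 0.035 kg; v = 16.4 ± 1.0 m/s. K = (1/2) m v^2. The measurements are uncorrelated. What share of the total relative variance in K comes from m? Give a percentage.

9.03%

(δK/K)² = (1·δm/m)² + (2·δv/v)²
  m term: (1×0.0384)² = 0.00148
  v term: (2×0.0610)² = 0.0149
Total = 0.0163. Share from m = 0.00148/0.0163 = 0.0903.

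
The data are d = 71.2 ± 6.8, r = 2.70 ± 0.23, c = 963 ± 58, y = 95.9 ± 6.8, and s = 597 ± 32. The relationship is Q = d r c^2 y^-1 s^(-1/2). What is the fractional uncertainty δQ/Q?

Relative error in a monomial: (δQ/Q)² = Σ (nᵢ · δxᵢ/xᵢ)².
  (1·δd/d)² = (1×0.0955)² = 0.00912;  (1·δr/r)² = (1×0.0852)² = 0.00726;  (2·δc/c)² = (2×0.0602)² = 0.0145;  (-1·δy/y)² = (-1×0.0709)² = 0.00503;  (−½·δs/s)² = (-0.5×0.0536)² = 0.000718
δQ/Q = √(0.0366) = 0.191

0.191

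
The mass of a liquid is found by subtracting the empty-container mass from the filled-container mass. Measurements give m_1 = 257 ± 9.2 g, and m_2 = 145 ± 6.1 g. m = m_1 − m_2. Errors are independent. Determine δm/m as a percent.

9.86%

m is a linear combination, so absolute uncertainties add in quadrature:
  (δm_1)² = 84.6;  (δm_2)² = 37.2
δm = √(122) = 11.0 g
m = 112 g, so δm/m = 11.0/112 = 0.0986.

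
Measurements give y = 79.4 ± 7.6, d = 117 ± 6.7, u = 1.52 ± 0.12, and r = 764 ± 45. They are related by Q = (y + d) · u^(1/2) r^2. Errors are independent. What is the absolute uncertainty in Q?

Let w = y + d = 196. δw = √(δy² + δd²) = √(57.8 + 44.9) = 10.1, so δw/w = 0.0516.
Q is then a monomial in w, u, r:
δQ/Q = √((δw/w)² + (½·δu/u)² + (2·δr/r)²) = √(0.00266 + 0.00156 + 0.0139) = 0.135
Q = 1.41e+08, so δQ = 0.135 × 1.41e+08 = 1.9e+07.

1.9e+07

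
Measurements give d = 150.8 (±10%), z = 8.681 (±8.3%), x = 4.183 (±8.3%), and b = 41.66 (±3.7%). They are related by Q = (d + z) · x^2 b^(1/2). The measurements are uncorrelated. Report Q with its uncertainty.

Let u = d + z = 159.5. δu = √(δd² + δz²) = √(227 + 0.519) = 15.1, so δu/u = 0.0947.
Q is then a monomial in u, x, b:
δQ/Q = √((δu/u)² + (2·δx/x)² + (½·δb/b)²) = √(0.00896 + 0.0276 + 0.000342) = 0.192
Q = 18010, so δQ = 0.192 × 18010 = 3460.

18010 ± 3460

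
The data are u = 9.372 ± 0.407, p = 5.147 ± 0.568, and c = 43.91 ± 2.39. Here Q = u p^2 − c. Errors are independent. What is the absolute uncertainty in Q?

55.9

Let w = u·p^2 = 248.3. δw/w = √((1·δu/u)² + (2·δp/p)²) = √(0.00189 + 0.0487) = 0.225, so δw = 55.8.
Q = w − c: δQ = √(δw² + δc²) = √(3120 + 5.71) = 55.9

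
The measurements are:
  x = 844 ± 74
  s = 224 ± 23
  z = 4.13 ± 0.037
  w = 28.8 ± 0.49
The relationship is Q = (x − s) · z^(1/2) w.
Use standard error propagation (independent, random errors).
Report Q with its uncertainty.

Let u = x − s = 620. δu = √(δx² + δs²) = √(5480 + 529) = 77.5, so δu/u = 0.125.
Q is then a monomial in u, z, w:
δQ/Q = √((δu/u)² + (½·δz/z)² + (1·δw/w)²) = √(0.0156 + 2.01e-05 + 0.000289) = 0.126
Q = 36300, so δQ = 0.126 × 36300 = 4580.

36300 ± 4580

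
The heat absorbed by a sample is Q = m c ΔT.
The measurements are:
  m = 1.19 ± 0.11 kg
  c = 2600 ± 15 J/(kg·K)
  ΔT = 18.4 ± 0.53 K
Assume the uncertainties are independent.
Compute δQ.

Q is a product of powers, so relative uncertainties combine in quadrature:
  (1·δm/m)² = (1×0.0924)² = 0.00854;  (1·δc/c)² = (1×0.00577)² = 3.33e-05;  (1·δΔT/ΔT)² = (1×0.0288)² = 0.000830
δQ/Q = √(0.00941) = 0.0970
Q = 56900 J, so δQ = 0.0970 × 56900 = 5520 J.

5520 J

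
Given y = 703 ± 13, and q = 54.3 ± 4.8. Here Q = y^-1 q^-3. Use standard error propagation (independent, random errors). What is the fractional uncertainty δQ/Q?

For a monomial Q ∝ y^-1, q^-3, fractional errors add in quadrature:
  (-1·δy/y)² = (-1×0.0185)² = 0.000342;  (-3·δq/q)² = (-3×0.0884)² = 0.0703
δQ/Q = √(0.0707) = 0.266

0.266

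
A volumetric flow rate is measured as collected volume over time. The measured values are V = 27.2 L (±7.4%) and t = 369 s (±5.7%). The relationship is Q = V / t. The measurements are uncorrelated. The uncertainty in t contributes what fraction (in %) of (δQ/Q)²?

37.2%

(δQ/Q)² = (1·δV/V)² + (-1·δt/t)²
  V term: (1×0.0740)² = 0.00548
  t term: (-1×0.0570)² = 0.00325
Total = 0.00873. Share from t = 0.00325/0.00873 = 0.372.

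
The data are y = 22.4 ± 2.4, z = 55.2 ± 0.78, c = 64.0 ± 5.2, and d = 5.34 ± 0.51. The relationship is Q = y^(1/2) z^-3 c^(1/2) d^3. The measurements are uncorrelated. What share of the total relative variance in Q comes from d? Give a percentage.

92.9%

(δQ/Q)² = (½·δy/y)² + (-3·δz/z)² + (½·δc/c)² + (3·δd/d)²
  y term: (0.5×0.107)² = 0.00287
  z term: (-3×0.0141)² = 0.00180
  c term: (0.5×0.0813)² = 0.00165
  d term: (3×0.0955)² = 0.0821
Total = 0.0884. Share from d = 0.0821/0.0884 = 0.929.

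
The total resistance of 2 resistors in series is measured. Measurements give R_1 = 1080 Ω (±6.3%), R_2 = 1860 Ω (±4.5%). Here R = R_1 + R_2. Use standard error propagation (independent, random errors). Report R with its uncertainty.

2940 ± 108 Ω

Absolute uncertainties add in quadrature for a linear combination:
  (δR_1)² = 4630;  (δR_2)² = 7010
δR = √(11600) = 108 Ω
R = 2940 Ω.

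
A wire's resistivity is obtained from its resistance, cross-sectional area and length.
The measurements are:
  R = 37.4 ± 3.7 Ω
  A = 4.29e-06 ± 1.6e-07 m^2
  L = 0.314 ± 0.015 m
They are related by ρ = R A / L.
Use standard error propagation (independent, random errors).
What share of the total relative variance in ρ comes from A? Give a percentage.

(δρ/ρ)² = (1·δR/R)² + (1·δA/A)² + (-1·δL/L)²
  R term: (1×0.0989)² = 0.00979
  A term: (1×0.0373)² = 0.00139
  L term: (-1×0.0478)² = 0.00228
Total = 0.0135. Share from A = 0.00139/0.0135 = 0.103.

10.3%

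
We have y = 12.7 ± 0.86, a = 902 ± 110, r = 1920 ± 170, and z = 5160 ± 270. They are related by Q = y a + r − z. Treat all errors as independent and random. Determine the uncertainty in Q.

Let p = y·a = 11500. δp/p = √((1·δy/y)² + (1·δa/a)²) = √(0.00459 + 0.0149) = 0.139, so δp = 1600.
Q = p + r − z: δQ = √(δp² + δr² + δz²) = √(2.55e+06 + 28900 + 72900) = 1630

1630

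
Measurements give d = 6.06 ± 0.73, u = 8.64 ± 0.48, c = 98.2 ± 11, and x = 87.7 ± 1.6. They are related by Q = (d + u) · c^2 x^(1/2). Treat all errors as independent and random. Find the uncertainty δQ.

Let w = d + u = 14.7. δw = √(δd² + δu²) = √(0.533 + 0.230) = 0.874, so δw/w = 0.0594.
Q is then a monomial in w, c, x:
δQ/Q = √((δw/w)² + (2·δc/c)² + (½·δx/x)²) = √(0.00353 + 0.0502 + 8.32e-05) = 0.232
Q = 1.33e+06, so δQ = 0.232 × 1.33e+06 = 3.08e+05.

3.08e+05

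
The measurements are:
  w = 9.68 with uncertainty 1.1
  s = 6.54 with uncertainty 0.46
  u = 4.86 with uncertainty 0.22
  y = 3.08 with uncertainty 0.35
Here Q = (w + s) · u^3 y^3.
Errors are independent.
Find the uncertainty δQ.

Let h = w + s = 16.2. δh = √(δw² + δs²) = √(1.21 + 0.212) = 1.19, so δh/h = 0.0735.
Q is then a monomial in h, u, y:
δQ/Q = √((δh/h)² + (3·δu/u)² + (3·δy/y)²) = √(0.00540 + 0.0184 + 0.116) = 0.374
Q = 54400, so δQ = 0.374 × 54400 = 20400.

20400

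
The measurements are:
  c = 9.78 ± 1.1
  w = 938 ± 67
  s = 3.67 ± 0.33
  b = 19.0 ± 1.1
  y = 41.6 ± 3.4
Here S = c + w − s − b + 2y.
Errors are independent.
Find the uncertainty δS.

S is a linear combination, so absolute uncertainties add in quadrature:
  (δc)² = 1.21;  (δw)² = 4490;  (δs)² = 0.109;  (δb)² = 1.21;  (2·δy)² = 46.2
δS = √(4540) = 67.4

67.4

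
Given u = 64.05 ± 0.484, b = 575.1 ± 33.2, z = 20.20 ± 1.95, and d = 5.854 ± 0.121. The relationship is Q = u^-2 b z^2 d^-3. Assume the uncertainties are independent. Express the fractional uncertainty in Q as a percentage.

Q is a product of powers, so relative uncertainties combine in quadrature:
  (-2·δu/u)² = (-2×0.00756)² = 0.000228;  (1·δb/b)² = (1×0.0577)² = 0.00333;  (2·δz/z)² = (2×0.0965)² = 0.0373;  (-3·δd/d)² = (-3×0.0207)² = 0.00385
δQ/Q = √(0.0447) = 0.211

21.1%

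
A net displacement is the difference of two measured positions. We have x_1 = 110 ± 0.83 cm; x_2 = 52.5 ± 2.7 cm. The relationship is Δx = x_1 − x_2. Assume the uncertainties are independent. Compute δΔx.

2.82 cm

For a sum/difference, combine absolute errors in quadrature:
  (δx_1)² = 0.689;  (δx_2)² = 7.29
δΔx = √(7.98) = 2.82 cm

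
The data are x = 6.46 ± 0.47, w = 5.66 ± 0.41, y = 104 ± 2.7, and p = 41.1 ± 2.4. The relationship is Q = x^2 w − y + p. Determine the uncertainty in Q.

Let h = x^2·w = 236. δh/h = √((2·δx/x)² + (1·δw/w)²) = √(0.0212 + 0.00525) = 0.163, so δh = 38.4.
Q = h − y + p: δQ = √(δh² + δy² + δp²) = √(1470 + 7.29 + 5.76) = 38.6

38.6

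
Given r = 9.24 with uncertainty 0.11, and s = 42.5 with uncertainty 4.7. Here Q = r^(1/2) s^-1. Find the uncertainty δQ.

0.00792

Products/powers → add relative errors in quadrature, weighted by exponent:
  (½·δr/r)² = (0.5×0.0119)² = 3.54e-05;  (-1·δs/s)² = (-1×0.111)² = 0.0122
δQ/Q = √(0.0123) = 0.111
Q = 0.0715, so δQ = 0.111 × 0.0715 = 0.00792.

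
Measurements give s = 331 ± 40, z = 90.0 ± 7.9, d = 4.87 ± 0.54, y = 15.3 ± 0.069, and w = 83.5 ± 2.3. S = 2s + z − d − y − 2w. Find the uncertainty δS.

80.5

For a sum/difference, combine absolute errors in quadrature:
  (2·δs)² = 6400;  (δz)² = 62.4;  (δd)² = 0.292;  (δy)² = 0.00476;  (2·δw)² = 21.2
δS = √(6480) = 80.5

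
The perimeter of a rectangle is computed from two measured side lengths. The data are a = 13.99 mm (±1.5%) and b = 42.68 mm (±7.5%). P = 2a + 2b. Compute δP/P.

0.0566

For a sum/difference, combine absolute errors in quadrature:
  (2·δa)² = 0.176;  (2·δb)² = 41.0
δP = √(41.2) = 6.42 mm
P = 113.3 mm, so δP/P = 6.42/113.3 = 0.0566.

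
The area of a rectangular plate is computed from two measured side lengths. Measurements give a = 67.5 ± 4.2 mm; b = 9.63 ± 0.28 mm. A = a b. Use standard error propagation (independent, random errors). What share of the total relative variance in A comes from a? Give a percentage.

82.1%

(δA/A)² = (1·δa/a)² + (1·δb/b)²
  a term: (1×0.0622)² = 0.00387
  b term: (1×0.0291)² = 0.000845
Total = 0.00472. Share from a = 0.00387/0.00472 = 0.821.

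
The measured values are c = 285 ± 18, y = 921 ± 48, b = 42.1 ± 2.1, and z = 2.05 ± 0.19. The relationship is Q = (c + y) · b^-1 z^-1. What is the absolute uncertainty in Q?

Let u = c + y = 1210. δu = √(δc² + δy²) = √(324 + 2300) = 51.3, so δu/u = 0.0425.
Q is then a monomial in u, b, z:
δQ/Q = √((δu/u)² + (-1·δb/b)² + (-1·δz/z)²) = √(0.00181 + 0.00249 + 0.00859) = 0.114
Q = 14.0, so δQ = 0.114 × 14.0 = 1.59.

1.59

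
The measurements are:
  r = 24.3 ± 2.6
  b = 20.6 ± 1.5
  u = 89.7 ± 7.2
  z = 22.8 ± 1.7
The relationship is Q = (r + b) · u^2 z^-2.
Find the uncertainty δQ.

159

Let w = r + b = 44.9. δw = √(δr² + δb²) = √(6.76 + 2.25) = 3.00, so δw/w = 0.0669.
Q is then a monomial in w, u, z:
δQ/Q = √((δw/w)² + (2·δu/u)² + (-2·δz/z)²) = √(0.00447 + 0.0258 + 0.0222) = 0.229
Q = 695, so δQ = 0.229 × 695 = 159.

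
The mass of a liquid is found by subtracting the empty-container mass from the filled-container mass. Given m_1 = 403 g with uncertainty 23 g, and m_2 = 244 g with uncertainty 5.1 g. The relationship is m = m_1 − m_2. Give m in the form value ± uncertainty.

Absolute uncertainties add in quadrature for a linear combination:
  (δm_1)² = 529;  (δm_2)² = 26.0
δm = √(555) = 23.6 g
m = 159 g.

159 ± 23.6 g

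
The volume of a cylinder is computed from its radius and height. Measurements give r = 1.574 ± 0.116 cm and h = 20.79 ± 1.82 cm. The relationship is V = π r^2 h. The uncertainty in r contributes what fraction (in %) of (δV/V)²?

73.9%

(δV/V)² = (2·δr/r)² + (1·δh/h)²
  r term: (2×0.0737)² = 0.0217
  h term: (1×0.0875)² = 0.00766
Total = 0.0294. Share from r = 0.0217/0.0294 = 0.739.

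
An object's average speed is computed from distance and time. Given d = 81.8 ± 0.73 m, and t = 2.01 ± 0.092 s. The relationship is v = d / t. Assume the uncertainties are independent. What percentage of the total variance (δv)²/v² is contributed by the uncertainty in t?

(δv/v)² = (1·δd/d)² + (-1·δt/t)²
  d term: (1×0.00892)² = 7.96e-05
  t term: (-1×0.0458)² = 0.00209
Total = 0.00217. Share from t = 0.00209/0.00217 = 0.963.

96.3%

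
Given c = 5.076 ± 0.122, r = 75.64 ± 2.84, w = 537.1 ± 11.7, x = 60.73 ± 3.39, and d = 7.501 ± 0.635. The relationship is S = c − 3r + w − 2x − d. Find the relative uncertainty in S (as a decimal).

S is a linear combination, so absolute uncertainties add in quadrature:
  (δc)² = 0.0149;  (3·δr)² = 72.6;  (δw)² = 137;  (2·δx)² = 46.0;  (δd)² = 0.403
δS = √(256) = 16.0
S = 186.3, so δS/S = 16.0/186.3 = 0.0859.

0.0859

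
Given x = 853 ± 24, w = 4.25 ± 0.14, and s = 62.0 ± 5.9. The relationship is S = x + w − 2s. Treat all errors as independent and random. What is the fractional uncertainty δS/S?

0.0365

For a sum/difference, combine absolute errors in quadrature:
  (δx)² = 576;  (δw)² = 0.0196;  (2·δs)² = 139
δS = √(715) = 26.7
S = 733, so δS/S = 26.7/733 = 0.0365.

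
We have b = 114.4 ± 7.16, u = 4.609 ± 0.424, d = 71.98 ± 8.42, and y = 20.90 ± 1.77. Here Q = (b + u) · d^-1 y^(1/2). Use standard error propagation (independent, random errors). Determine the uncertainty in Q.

Let w = b + u = 119.0. δw = √(δb² + δu²) = √(51.3 + 0.180) = 7.17, so δw/w = 0.0603.
Q is then a monomial in w, d, y:
δQ/Q = √((δw/w)² + (-1·δd/d)² + (½·δy/y)²) = √(0.00363 + 0.0137 + 0.00179) = 0.138
Q = 7.559, so δQ = 0.138 × 7.559 = 1.04.

1.04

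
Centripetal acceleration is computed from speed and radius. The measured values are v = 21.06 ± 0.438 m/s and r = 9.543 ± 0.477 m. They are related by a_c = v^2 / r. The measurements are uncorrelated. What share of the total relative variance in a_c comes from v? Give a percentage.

(δa_c/a_c)² = (2·δv/v)² + (-1·δr/r)²
  v term: (2×0.0208)² = 0.00173
  r term: (-1×0.0500)² = 0.00250
Total = 0.00423. Share from v = 0.00173/0.00423 = 0.409.

40.9%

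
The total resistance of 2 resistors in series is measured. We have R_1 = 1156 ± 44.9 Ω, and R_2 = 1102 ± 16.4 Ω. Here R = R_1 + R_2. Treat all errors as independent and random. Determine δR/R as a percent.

2.12%

For a sum/difference, combine absolute errors in quadrature:
  (δR_1)² = 2020;  (δR_2)² = 269
δR = √(2280) = 47.8 Ω
R = 2258 Ω, so δR/R = 47.8/2258 = 0.0212.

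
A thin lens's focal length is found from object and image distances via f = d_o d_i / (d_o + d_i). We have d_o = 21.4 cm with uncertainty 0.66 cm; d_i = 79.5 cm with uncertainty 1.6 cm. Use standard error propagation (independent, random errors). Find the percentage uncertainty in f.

∂f/∂d_o = (d_i/(d_o+d_i))² = 0.621;  ∂f/∂d_i = (d_o/(d_o+d_i))² = 0.0450
δf = √((∂f/∂d_o · δd_o)² + (∂f/∂d_i · δd_i)²) = √(0.168 + 0.00518) = 0.416 cm
f = 16.9 cm, so δf/f = 0.416/16.9 = 0.0247.

2.47%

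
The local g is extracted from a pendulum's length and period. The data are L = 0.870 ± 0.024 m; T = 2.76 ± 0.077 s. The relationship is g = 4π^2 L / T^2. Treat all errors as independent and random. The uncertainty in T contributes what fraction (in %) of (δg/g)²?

(δg/g)² = (1·δL/L)² + (-2·δT/T)²
  L term: (1×0.0276)² = 0.000761
  T term: (-2×0.0279)² = 0.00311
Total = 0.00387. Share from T = 0.00311/0.00387 = 0.804.

80.4%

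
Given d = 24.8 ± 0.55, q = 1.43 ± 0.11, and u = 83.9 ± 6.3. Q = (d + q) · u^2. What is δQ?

Let w = d + q = 26.2. δw = √(δd² + δq²) = √(0.303 + 0.0121) = 0.561, so δw/w = 0.0214.
Q is then a monomial in w, u:
δQ/Q = √((δw/w)² + (2·δu/u)²) = √(0.000457 + 0.0226) = 0.152
Q = 1.85e+05, so δQ = 0.152 × 1.85e+05 = 28000.

28000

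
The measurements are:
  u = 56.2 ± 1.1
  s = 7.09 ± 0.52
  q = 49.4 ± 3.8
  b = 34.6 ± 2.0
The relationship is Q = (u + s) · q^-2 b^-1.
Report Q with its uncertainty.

0.000750 ± 0.000124

Let w = u + s = 63.3. δw = √(δu² + δs²) = √(1.21 + 0.270) = 1.22, so δw/w = 0.0192.
Q is then a monomial in w, q, b:
δQ/Q = √((δw/w)² + (-2·δq/q)² + (-1·δb/b)²) = √(0.000370 + 0.0237 + 0.00334) = 0.165
Q = 0.000750, so δQ = 0.165 × 0.000750 = 0.000124.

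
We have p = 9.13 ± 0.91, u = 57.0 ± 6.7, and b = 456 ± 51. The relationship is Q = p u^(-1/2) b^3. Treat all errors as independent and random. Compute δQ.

Since Q is a product/quotient, work with relative uncertainties:
  (1·δp/p)² = (1×0.0997)² = 0.00993;  (−½·δu/u)² = (-0.5×0.118)² = 0.00345;  (3·δb/b)² = (3×0.112)² = 0.113
δQ/Q = √(0.126) = 0.355
Q = 1.15e+08, so δQ = 0.355 × 1.15e+08 = 4.07e+07.

4.07e+07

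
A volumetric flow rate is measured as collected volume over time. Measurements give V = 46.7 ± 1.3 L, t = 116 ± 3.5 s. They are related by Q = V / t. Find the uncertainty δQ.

Each factor contributes (exponent × relative error)² to (δQ/Q)²:
  (1·δV/V)² = (1×0.0278)² = 0.000775;  (-1·δt/t)² = (-1×0.0302)² = 0.000910
δQ/Q = √(0.00169) = 0.0411
Q = 0.403 L/s, so δQ = 0.0411 × 0.403 = 0.0165 L/s.

0.0165 L/s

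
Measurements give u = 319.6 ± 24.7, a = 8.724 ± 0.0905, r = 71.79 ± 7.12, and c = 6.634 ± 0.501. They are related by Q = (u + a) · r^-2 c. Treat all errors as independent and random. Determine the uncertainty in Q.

0.0952

Let w = u + a = 328.3. δw = √(δu² + δa²) = √(610 + 0.00819) = 24.7, so δw/w = 0.0752.
Q is then a monomial in w, r, c:
δQ/Q = √((δw/w)² + (-2·δr/r)² + (1·δc/c)²) = √(0.00566 + 0.0393 + 0.00570) = 0.225
Q = 0.4226, so δQ = 0.225 × 0.4226 = 0.0952.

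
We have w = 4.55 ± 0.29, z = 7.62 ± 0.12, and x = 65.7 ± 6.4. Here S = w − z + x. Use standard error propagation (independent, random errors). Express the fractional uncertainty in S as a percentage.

Sums and differences: (δS)² = Σ (cᵢ δxᵢ)².
  (δw)² = 0.0841;  (δz)² = 0.0144;  (δx)² = 41.0
δS = √(41.1) = 6.41
S = 62.6, so δS/S = 6.41/62.6 = 0.102.

10.2%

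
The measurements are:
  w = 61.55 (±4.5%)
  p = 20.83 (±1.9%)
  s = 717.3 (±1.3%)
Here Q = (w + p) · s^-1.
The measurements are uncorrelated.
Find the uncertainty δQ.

0.00418

Let u = w + p = 82.38. δu = √(δw² + δp²) = √(7.67 + 0.157) = 2.80, so δu/u = 0.0340.
Q is then a monomial in u, s:
δQ/Q = √((δu/u)² + (-1·δs/s)²) = √(0.00115 + 0.000169) = 0.0364
Q = 0.1148, so δQ = 0.0364 × 0.1148 = 0.00418.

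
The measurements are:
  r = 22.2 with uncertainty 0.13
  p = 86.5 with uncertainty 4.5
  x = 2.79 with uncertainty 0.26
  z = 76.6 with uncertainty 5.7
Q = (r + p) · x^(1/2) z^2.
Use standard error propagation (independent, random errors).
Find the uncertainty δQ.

1.72e+05

Let u = r + p = 109. δu = √(δr² + δp²) = √(0.0169 + 20.2) = 4.50, so δu/u = 0.0414.
Q is then a monomial in u, x, z:
δQ/Q = √((δu/u)² + (½·δx/x)² + (2·δz/z)²) = √(0.00172 + 0.00217 + 0.0221) = 0.161
Q = 1.07e+06, so δQ = 0.161 × 1.07e+06 = 1.72e+05.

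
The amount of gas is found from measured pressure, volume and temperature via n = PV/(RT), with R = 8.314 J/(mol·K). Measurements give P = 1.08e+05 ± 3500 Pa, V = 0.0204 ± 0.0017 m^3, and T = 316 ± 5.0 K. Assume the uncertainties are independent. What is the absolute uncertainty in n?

0.0761 mol

For a monomial n ∝ P, V, T^-1, fractional errors add in quadrature:
  (1·δP/P)² = (1×0.0324)² = 0.00105;  (1·δV/V)² = (1×0.0833)² = 0.00694;  (-1·δT/T)² = (-1×0.0158)² = 0.000250
δn/n = √(0.00825) = 0.0908
n = 0.839 mol, so δn = 0.0908 × 0.839 = 0.0761 mol.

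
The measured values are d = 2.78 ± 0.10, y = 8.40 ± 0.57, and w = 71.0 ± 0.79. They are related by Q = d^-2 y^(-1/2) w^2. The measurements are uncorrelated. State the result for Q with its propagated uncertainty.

225 ± 18.6

Q is a product of powers, so relative uncertainties combine in quadrature:
  (-2·δd/d)² = (-2×0.0360)² = 0.00518;  (−½·δy/y)² = (-0.5×0.0679)² = 0.00115;  (2·δw/w)² = (2×0.0111)² = 0.000495
δQ/Q = √(0.00682) = 0.0826
Q = 225, so δQ = 0.0826 × 225 = 18.6.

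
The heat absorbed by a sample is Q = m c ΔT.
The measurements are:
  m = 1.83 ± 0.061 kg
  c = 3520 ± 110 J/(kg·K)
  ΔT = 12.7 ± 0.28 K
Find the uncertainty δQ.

For a monomial Q ∝ m, c, ΔT, fractional errors add in quadrature:
  (1·δm/m)² = (1×0.0333)² = 0.00111;  (1·δc/c)² = (1×0.0312)² = 0.000977;  (1·δΔT/ΔT)² = (1×0.0220)² = 0.000486
δQ/Q = √(0.00257) = 0.0507
Q = 81800 J, so δQ = 0.0507 × 81800 = 4150 J.

4150 J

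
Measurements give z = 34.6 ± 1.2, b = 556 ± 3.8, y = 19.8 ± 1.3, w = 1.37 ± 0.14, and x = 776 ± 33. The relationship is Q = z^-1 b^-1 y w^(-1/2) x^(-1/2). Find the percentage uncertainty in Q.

Relative error in a monomial: (δQ/Q)² = Σ (nᵢ · δxᵢ/xᵢ)².
  (-1·δz/z)² = (-1×0.0347)² = 0.00120;  (-1·δb/b)² = (-1×0.00683)² = 4.67e-05;  (1·δy/y)² = (1×0.0657)² = 0.00431;  (−½·δw/w)² = (-0.5×0.102)² = 0.00261;  (−½·δx/x)² = (-0.5×0.0425)² = 0.000452
δQ/Q = √(0.00862) = 0.0929

9.29%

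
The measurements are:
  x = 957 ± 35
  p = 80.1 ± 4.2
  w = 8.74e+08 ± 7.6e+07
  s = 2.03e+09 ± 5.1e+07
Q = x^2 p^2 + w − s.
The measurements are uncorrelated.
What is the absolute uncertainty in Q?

Let h = x^2·p^2 = 5.88e+09. δh/h = √((2·δx/x)² + (2·δp/p)²) = √(0.00535 + 0.0110) = 0.128, so δh = 7.51e+08.
Q = h + w − s: δQ = √(δh² + δw² + δs²) = √(5.64e+17 + 5.78e+15 + 2.6e+15) = 7.57e+08

7.57e+08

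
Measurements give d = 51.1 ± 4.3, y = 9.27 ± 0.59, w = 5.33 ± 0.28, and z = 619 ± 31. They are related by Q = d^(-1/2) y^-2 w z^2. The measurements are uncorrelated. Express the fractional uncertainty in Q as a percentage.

For a monomial Q ∝ d^(-1/2), y^-2, w, z^2, fractional errors add in quadrature:
  (−½·δd/d)² = (-0.5×0.0841)² = 0.00177;  (-2·δy/y)² = (-2×0.0636)² = 0.0162;  (1·δw/w)² = (1×0.0525)² = 0.00276;  (2·δz/z)² = (2×0.0501)² = 0.0100
δQ/Q = √(0.0308) = 0.175

17.5%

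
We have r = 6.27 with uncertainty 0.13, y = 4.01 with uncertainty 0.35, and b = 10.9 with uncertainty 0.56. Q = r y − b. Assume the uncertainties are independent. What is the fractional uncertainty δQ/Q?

Let p = r·y = 25.1. δp/p = √((1·δr/r)² + (1·δy/y)²) = √(0.000430 + 0.00762) = 0.0897, so δp = 2.26.
Q = p − b: δQ = √(δp² + δb²) = √(5.09 + 0.314) = 2.32
Q = 14.2, so δQ/Q = 2.32/14.2 = 0.163.

0.163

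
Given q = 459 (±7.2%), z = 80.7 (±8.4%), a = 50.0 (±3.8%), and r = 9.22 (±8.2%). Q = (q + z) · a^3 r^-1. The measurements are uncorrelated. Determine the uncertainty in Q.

1.12e+06

Let u = q + z = 540. δu = √(δq² + δz²) = √(1090 + 46.0) = 33.7, so δu/u = 0.0625.
Q is then a monomial in u, a, r:
δQ/Q = √((δu/u)² + (3·δa/a)² + (-1·δr/r)²) = √(0.00391 + 0.0130 + 0.00672) = 0.154
Q = 7.32e+06, so δQ = 0.154 × 7.32e+06 = 1.12e+06.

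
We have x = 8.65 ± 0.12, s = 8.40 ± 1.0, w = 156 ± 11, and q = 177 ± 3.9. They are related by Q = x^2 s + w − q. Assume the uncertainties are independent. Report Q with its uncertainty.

Let p = x^2·s = 629. δp/p = √((2·δx/x)² + (1·δs/s)²) = √(0.000770 + 0.0142) = 0.122, so δp = 76.8.
Q = p + w − q: δQ = √(δp² + δw² + δq²) = √(5900 + 121 + 15.2) = 77.7
Q = 608.

608 ± 77.7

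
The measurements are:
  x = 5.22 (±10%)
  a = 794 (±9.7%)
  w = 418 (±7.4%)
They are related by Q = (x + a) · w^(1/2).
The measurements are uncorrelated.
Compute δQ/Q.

Let u = x + a = 799. δu = √(δx² + δa²) = √(0.272 + 5930) = 77.0, so δu/u = 0.0964.
Q is then a monomial in u, w:
δQ/Q = √((δu/u)² + (½·δw/w)²) = √(0.00929 + 0.00137) = 0.103

0.103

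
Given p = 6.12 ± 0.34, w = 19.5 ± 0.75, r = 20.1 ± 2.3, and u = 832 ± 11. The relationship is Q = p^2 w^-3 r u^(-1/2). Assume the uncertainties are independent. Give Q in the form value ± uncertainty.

Q is a product of powers, so relative uncertainties combine in quadrature:
  (2·δp/p)² = (2×0.0556)² = 0.0123;  (-3·δw/w)² = (-3×0.0385)² = 0.0133;  (1·δr/r)² = (1×0.114)² = 0.0131;  (−½·δu/u)² = (-0.5×0.0132)² = 4.37e-05
δQ/Q = √(0.0388) = 0.197
Q = 0.00352, so δQ = 0.197 × 0.00352 = 0.000693.

0.00352 ± 0.000693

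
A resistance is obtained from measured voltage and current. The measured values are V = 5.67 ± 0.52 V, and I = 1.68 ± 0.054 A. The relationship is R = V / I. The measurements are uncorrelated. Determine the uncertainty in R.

Since R is a product/quotient, work with relative uncertainties:
  (1·δV/V)² = (1×0.0917)² = 0.00841;  (-1·δI/I)² = (-1×0.0321)² = 0.00103
δR/R = √(0.00944) = 0.0972
R = 3.38 Ω, so δR = 0.0972 × 3.38 = 0.328 Ω.

0.328 Ω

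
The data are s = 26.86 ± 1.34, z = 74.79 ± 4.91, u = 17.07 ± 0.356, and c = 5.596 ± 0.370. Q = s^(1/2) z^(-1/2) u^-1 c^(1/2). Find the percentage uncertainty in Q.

Relative error in a monomial: (δQ/Q)² = Σ (nᵢ · δxᵢ/xᵢ)².
  (½·δs/s)² = (0.5×0.0499)² = 0.000622;  (−½·δz/z)² = (-0.5×0.0657)² = 0.00108;  (-1·δu/u)² = (-1×0.0209)² = 0.000435;  (½·δc/c)² = (0.5×0.0661)² = 0.00109
δQ/Q = √(0.00323) = 0.0568

5.68%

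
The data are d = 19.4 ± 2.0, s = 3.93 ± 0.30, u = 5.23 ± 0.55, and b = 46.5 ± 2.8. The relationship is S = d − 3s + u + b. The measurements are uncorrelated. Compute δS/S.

0.0606

Sums and differences: (δS)² = Σ (cᵢ δxᵢ)².
  (δd)² = 4.00;  (3·δs)² = 0.810;  (δu)² = 0.303;  (δb)² = 7.84
δS = √(13.0) = 3.60
S = 59.3, so δS/S = 3.60/59.3 = 0.0606.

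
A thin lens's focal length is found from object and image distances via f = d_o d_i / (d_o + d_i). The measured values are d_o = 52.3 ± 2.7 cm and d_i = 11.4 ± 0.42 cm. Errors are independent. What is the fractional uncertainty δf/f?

0.0316

∂f/∂d_o = (d_i/(d_o+d_i))² = 0.0320;  ∂f/∂d_i = (d_o/(d_o+d_i))² = 0.674
δf = √((∂f/∂d_o · δd_o)² + (∂f/∂d_i · δd_i)²) = √(0.00748 + 0.0802) = 0.296 cm
f = 9.36 cm, so δf/f = 0.296/9.36 = 0.0316.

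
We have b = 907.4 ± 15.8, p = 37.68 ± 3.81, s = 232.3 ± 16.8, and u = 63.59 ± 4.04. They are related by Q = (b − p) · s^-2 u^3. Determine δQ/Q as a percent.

24.0%

Let w = b − p = 869.7. δw = √(δb² + δp²) = √(250 + 14.5) = 16.3, so δw/w = 0.0187.
Q is then a monomial in w, s, u:
δQ/Q = √((δw/w)² + (-2·δs/s)² + (3·δu/u)²) = √(0.000349 + 0.0209 + 0.0363) = 0.240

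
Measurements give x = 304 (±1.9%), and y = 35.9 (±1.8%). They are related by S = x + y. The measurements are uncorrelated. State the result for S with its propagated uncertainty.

Sums and differences: (δS)² = Σ (cᵢ δxᵢ)².
  (δx)² = 33.4;  (δy)² = 0.418
δS = √(33.8) = 5.81
S = 340.

340 ± 5.81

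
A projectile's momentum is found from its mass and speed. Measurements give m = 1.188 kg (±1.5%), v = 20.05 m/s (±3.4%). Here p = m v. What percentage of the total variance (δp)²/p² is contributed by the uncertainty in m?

(δp/p)² = (1·δm/m)² + (1·δv/v)²
  m term: (1×0.0150)² = 0.000225
  v term: (1×0.0340)² = 0.00116
Total = 0.00138. Share from m = 0.000225/0.00138 = 0.163.

16.3%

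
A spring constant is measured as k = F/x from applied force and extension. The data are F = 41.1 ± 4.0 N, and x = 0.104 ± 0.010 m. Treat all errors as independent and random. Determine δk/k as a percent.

13.7%

k is a product of powers, so relative uncertainties combine in quadrature:
  (1·δF/F)² = (1×0.0973)² = 0.00947;  (-1·δx/x)² = (-1×0.0962)² = 0.00925
δk/k = √(0.0187) = 0.137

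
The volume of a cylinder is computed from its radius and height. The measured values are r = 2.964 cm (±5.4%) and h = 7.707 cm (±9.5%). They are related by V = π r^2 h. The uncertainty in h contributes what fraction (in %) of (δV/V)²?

(δV/V)² = (2·δr/r)² + (1·δh/h)²
  r term: (2×0.0540)² = 0.0117
  h term: (1×0.0950)² = 0.00903
Total = 0.0207. Share from h = 0.00903/0.0207 = 0.436.

43.6%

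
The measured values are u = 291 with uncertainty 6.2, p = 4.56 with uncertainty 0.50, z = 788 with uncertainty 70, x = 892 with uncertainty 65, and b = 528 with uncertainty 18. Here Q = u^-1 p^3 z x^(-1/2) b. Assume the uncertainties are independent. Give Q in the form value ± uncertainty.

4540 ± 1570

Relative error in a monomial: (δQ/Q)² = Σ (nᵢ · δxᵢ/xᵢ)².
  (-1·δu/u)² = (-1×0.0213)² = 0.000454;  (3·δp/p)² = (3×0.110)² = 0.108;  (1·δz/z)² = (1×0.0888)² = 0.00789;  (−½·δx/x)² = (-0.5×0.0729)² = 0.00133;  (1·δb/b)² = (1×0.0341)² = 0.00116
δQ/Q = √(0.119) = 0.345
Q = 4540, so δQ = 0.345 × 4540 = 1570.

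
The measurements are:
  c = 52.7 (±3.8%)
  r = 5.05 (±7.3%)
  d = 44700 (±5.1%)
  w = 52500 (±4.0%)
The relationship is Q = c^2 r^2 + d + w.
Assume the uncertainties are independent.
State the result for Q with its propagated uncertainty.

(1.68 ± 0.121) × 10^5

Let p = c^2·r^2 = 70800. δp/p = √((2·δc/c)² + (2·δr/r)²) = √(0.00578 + 0.0213) = 0.165, so δp = 11700.
Q = p + d + w: δQ = √(δp² + δd² + δw²) = √(1.36e+08 + 5.2e+06 + 4.41e+06) = 12100
Q = 1.68e+05.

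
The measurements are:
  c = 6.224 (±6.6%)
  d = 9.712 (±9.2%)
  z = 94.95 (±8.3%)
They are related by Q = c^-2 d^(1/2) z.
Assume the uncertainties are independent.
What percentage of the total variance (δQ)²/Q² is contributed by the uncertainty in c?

65.9%

(δQ/Q)² = (-2·δc/c)² + (½·δd/d)² + (1·δz/z)²
  c term: (-2×0.0660)² = 0.0174
  d term: (0.5×0.0920)² = 0.00212
  z term: (1×0.0830)² = 0.00689
Total = 0.0264. Share from c = 0.0174/0.0264 = 0.659.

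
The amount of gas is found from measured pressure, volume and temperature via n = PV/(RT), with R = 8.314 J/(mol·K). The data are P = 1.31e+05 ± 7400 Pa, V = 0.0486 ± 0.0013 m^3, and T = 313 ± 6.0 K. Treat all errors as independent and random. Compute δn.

Products/powers → add relative errors in quadrature, weighted by exponent:
  (1·δP/P)² = (1×0.0565)² = 0.00319;  (1·δV/V)² = (1×0.0267)² = 0.000716;  (-1·δT/T)² = (-1×0.0192)² = 0.000367
δn/n = √(0.00427) = 0.0654
n = 2.45 mol, so δn = 0.0654 × 2.45 = 0.160 mol.

0.160 mol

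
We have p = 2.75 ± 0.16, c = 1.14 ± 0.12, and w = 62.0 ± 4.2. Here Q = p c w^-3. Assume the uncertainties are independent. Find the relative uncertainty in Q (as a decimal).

0.236

Since Q is a product/quotient, work with relative uncertainties:
  (1·δp/p)² = (1×0.0582)² = 0.00339;  (1·δc/c)² = (1×0.105)² = 0.0111;  (-3·δw/w)² = (-3×0.0677)² = 0.0413
δQ/Q = √(0.0558) = 0.236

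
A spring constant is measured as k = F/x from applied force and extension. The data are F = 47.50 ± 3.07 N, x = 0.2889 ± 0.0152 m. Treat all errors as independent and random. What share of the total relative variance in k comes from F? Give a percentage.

(δk/k)² = (1·δF/F)² + (-1·δx/x)²
  F term: (1×0.0646)² = 0.00418
  x term: (-1×0.0526)² = 0.00277
Total = 0.00695. Share from F = 0.00418/0.00695 = 0.601.

60.1%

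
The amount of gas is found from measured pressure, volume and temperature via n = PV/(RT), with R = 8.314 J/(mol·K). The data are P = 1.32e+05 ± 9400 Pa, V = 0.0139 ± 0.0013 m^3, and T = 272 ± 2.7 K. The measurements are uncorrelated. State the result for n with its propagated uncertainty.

Relative error in a monomial: (δn/n)² = Σ (nᵢ · δxᵢ/xᵢ)².
  (1·δP/P)² = (1×0.0712)² = 0.00507;  (1·δV/V)² = (1×0.0935)² = 0.00875;  (-1·δT/T)² = (-1×0.00993)² = 9.85e-05
δn/n = √(0.0139) = 0.118
n = 0.811 mol, so δn = 0.118 × 0.811 = 0.0957 mol.

0.811 ± 0.0957 mol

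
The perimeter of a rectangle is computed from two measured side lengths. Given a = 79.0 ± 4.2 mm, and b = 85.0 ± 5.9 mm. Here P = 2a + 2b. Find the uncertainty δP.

Each term contributes (cᵢ δxᵢ)² to (δP)²:
  (2·δa)² = 70.6;  (2·δb)² = 139
δP = √(210) = 14.5 mm

14.5 mm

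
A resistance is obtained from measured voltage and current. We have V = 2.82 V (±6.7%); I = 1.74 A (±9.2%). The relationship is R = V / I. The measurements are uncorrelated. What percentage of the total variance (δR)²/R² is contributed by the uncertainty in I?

65.3%

(δR/R)² = (1·δV/V)² + (-1·δI/I)²
  V term: (1×0.0670)² = 0.00449
  I term: (-1×0.0920)² = 0.00846
Total = 0.0130. Share from I = 0.00846/0.0130 = 0.653.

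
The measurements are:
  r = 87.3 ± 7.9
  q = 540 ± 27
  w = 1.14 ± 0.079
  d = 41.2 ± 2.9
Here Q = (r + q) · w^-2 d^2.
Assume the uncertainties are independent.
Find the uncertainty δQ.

1.66e+05

Let u = r + q = 627. δu = √(δr² + δq²) = √(62.4 + 729) = 28.1, so δu/u = 0.0448.
Q is then a monomial in u, w, d:
δQ/Q = √((δu/u)² + (-2·δw/w)² + (2·δd/d)²) = √(0.00201 + 0.0192 + 0.0198) = 0.203
Q = 8.19e+05, so δQ = 0.203 × 8.19e+05 = 1.66e+05.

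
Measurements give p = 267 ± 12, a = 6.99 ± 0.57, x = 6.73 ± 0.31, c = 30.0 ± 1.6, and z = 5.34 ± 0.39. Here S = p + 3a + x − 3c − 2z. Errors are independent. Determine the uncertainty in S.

Absolute uncertainties add in quadrature for a linear combination:
  (δp)² = 144;  (3·δa)² = 2.92;  (δx)² = 0.0961;  (3·δc)² = 23.0;  (2·δz)² = 0.608
δS = √(171) = 13.1

13.1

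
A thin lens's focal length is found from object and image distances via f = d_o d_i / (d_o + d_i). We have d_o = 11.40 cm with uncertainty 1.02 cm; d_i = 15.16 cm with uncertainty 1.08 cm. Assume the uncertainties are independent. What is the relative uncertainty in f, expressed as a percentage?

∂f/∂d_o = (d_i/(d_o+d_i))² = 0.326;  ∂f/∂d_i = (d_o/(d_o+d_i))² = 0.184
δf = √((∂f/∂d_o · δd_o)² + (∂f/∂d_i · δd_i)²) = √(0.110 + 0.0396) = 0.387 cm
f = 6.507 cm, so δf/f = 0.387/6.507 = 0.0595.

5.95%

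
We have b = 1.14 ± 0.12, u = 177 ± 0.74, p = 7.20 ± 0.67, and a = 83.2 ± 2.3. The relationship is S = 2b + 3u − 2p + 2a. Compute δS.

Each term contributes (cᵢ δxᵢ)² to (δS)²:
  (2·δb)² = 0.0576;  (3·δu)² = 4.93;  (2·δp)² = 1.80;  (2·δa)² = 21.2
δS = √(27.9) = 5.29

5.29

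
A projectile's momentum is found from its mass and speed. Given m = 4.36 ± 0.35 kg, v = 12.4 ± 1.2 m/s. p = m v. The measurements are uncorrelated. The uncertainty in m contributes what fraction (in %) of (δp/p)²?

40.8%

(δp/p)² = (1·δm/m)² + (1·δv/v)²
  m term: (1×0.0803)² = 0.00644
  v term: (1×0.0968)² = 0.00937
Total = 0.0158. Share from m = 0.00644/0.0158 = 0.408.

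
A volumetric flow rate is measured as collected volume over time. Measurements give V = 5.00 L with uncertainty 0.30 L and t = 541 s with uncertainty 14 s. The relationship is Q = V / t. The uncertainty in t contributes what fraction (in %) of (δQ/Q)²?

15.7%

(δQ/Q)² = (1·δV/V)² + (-1·δt/t)²
  V term: (1×0.0600)² = 0.00360
  t term: (-1×0.0259)² = 0.000670
Total = 0.00427. Share from t = 0.000670/0.00427 = 0.157.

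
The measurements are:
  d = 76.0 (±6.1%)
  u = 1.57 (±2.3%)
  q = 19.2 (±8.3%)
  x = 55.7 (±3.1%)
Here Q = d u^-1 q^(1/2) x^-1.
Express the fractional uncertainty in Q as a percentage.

8.33%

Q is a product of powers, so relative uncertainties combine in quadrature:
  (1·δd/d)² = (1×0.0610)² = 0.00372;  (-1·δu/u)² = (-1×0.0230)² = 0.000529;  (½·δq/q)² = (0.5×0.0830)² = 0.00172;  (-1·δx/x)² = (-1×0.0310)² = 0.000961
δQ/Q = √(0.00693) = 0.0833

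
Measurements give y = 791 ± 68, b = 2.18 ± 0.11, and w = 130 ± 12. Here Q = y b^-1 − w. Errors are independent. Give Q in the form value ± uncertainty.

233 ± 38.1

Let p = y·b^-1 = 363. δp/p = √((1·δy/y)² + (-1·δb/b)²) = √(0.00739 + 0.00255) = 0.0997, so δp = 36.2.
Q = p − w: δQ = √(δp² + δw²) = √(1310 + 144) = 38.1
Q = 233.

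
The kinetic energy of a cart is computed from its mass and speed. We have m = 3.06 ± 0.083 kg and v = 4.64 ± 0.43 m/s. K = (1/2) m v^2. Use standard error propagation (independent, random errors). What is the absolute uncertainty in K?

Since K is a product/quotient, work with relative uncertainties:
  (1·δm/m)² = (1×0.0271)² = 0.000736;  (2·δv/v)² = (2×0.0927)² = 0.0344
δK/K = √(0.0351) = 0.187
K = 32.9 J, so δK = 0.187 × 32.9 = 6.17 J.

6.17 J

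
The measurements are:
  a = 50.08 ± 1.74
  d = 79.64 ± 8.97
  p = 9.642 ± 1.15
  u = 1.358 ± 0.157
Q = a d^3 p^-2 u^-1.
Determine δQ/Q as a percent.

43.1%

For a monomial Q ∝ a, d^3, p^-2, u^-1, fractional errors add in quadrature:
  (1·δa/a)² = (1×0.0347)² = 0.00121;  (3·δd/d)² = (3×0.113)² = 0.114;  (-2·δp/p)² = (-2×0.119)² = 0.0569;  (-1·δu/u)² = (-1×0.116)² = 0.0134
δQ/Q = √(0.186) = 0.431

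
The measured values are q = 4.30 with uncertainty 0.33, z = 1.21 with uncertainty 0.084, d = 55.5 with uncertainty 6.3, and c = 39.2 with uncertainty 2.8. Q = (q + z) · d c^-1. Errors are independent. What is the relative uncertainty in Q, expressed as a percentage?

14.8%

Let u = q + z = 5.51. δu = √(δq² + δz²) = √(0.109 + 0.00706) = 0.341, so δu/u = 0.0618.
Q is then a monomial in u, d, c:
δQ/Q = √((δu/u)² + (1·δd/d)² + (-1·δc/c)²) = √(0.00382 + 0.0129 + 0.00510) = 0.148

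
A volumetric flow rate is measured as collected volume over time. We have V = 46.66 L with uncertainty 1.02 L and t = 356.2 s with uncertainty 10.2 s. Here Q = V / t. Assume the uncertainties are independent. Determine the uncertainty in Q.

0.00472 L/s

Q is a product of powers, so relative uncertainties combine in quadrature:
  (1·δV/V)² = (1×0.0219)² = 0.000478;  (-1·δt/t)² = (-1×0.0286)² = 0.000820
δQ/Q = √(0.00130) = 0.0360
Q = 0.1310 L/s, so δQ = 0.0360 × 0.1310 = 0.00472 L/s.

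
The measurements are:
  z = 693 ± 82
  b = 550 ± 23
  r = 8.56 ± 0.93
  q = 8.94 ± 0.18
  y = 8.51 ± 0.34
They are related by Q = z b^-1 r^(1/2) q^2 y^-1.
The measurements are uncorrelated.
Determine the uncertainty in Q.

5.13

For a monomial Q ∝ z, b^-1, r^(1/2), q^2, y^-1, fractional errors add in quadrature:
  (1·δz/z)² = (1×0.118)² = 0.0140;  (-1·δb/b)² = (-1×0.0418)² = 0.00175;  (½·δr/r)² = (0.5×0.109)² = 0.00295;  (2·δq/q)² = (2×0.0201)² = 0.00162;  (-1·δy/y)² = (-1×0.0400)² = 0.00160
δQ/Q = √(0.0219) = 0.148
Q = 34.6, so δQ = 0.148 × 34.6 = 5.13.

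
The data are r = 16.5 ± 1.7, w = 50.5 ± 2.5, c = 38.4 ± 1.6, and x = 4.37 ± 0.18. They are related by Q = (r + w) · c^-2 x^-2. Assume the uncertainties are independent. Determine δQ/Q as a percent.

Let u = r + w = 67.0. δu = √(δr² + δw²) = √(2.89 + 6.25) = 3.02, so δu/u = 0.0451.
Q is then a monomial in u, c, x:
δQ/Q = √((δu/u)² + (-2·δc/c)² + (-2·δx/x)²) = √(0.00204 + 0.00694 + 0.00679) = 0.126

12.6%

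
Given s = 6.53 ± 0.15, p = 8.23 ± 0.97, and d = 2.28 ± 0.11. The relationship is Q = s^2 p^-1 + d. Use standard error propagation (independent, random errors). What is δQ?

0.665

Let w = s^2·p^-1 = 5.18. δw/w = √((2·δs/s)² + (-1·δp/p)²) = √(0.00211 + 0.0139) = 0.126, so δw = 0.655.
Q = w + d: δQ = √(δw² + δd²) = √(0.430 + 0.0121) = 0.665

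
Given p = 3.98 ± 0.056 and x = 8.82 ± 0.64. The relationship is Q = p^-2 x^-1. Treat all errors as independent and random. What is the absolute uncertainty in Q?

Each factor contributes (exponent × relative error)² to (δQ/Q)²:
  (-2·δp/p)² = (-2×0.0141)² = 0.000792;  (-1·δx/x)² = (-1×0.0726)² = 0.00527
δQ/Q = √(0.00606) = 0.0778
Q = 0.00716, so δQ = 0.0778 × 0.00716 = 0.000557.

0.000557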